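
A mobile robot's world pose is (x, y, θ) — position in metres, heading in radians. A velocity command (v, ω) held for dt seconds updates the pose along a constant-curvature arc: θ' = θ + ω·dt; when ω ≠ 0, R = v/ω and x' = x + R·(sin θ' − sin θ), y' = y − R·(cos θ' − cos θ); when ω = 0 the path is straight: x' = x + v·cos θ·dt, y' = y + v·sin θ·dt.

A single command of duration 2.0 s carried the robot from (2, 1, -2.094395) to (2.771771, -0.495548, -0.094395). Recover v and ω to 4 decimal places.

v = 1.0000, ω = 1.0000

Δθ = -0.094395 − -2.094395 = 2.000000
ω = Δθ/dt = 2.000000/2.0 = 1.0000
R = −Δy/(cos θ' − cos θ) = 1.0000
v = R·ω = 1.0000·1.0000 = 1.0000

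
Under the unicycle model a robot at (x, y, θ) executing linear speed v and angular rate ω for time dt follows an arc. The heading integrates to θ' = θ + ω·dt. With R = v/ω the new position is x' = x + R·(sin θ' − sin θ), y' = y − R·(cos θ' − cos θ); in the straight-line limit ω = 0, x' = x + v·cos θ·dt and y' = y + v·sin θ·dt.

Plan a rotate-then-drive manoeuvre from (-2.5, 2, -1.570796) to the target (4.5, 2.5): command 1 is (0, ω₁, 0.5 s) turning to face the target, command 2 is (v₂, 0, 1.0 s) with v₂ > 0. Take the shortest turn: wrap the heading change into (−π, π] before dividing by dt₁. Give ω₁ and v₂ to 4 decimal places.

heading to target = atan2(2.5−2, 4.5−-2.5) = 0.0713
Δθ = wrap(0.0713 − -1.5708) = 1.6421; ω₁ = Δθ/dt₁ = 3.2842
distance = √((4.5−-2.5)² + (2.5−2)²) = 7.0178; v₂ = distance/dt₂ = 7.0178

ω₁ = 3.2842, v₂ = 7.0178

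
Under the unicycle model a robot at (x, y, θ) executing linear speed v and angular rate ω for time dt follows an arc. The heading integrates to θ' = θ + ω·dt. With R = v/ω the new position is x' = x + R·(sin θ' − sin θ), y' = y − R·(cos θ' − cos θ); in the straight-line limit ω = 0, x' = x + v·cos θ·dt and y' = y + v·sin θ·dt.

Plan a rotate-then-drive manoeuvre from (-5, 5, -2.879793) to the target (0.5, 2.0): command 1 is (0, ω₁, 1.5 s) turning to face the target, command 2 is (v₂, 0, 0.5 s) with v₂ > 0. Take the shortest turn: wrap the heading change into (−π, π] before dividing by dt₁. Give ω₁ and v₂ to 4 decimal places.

ω₁ = 1.5870, v₂ = 12.5300

heading to target = atan2(2−5, 0.5−-5) = -0.4993
Δθ = wrap(-0.4993 − -2.8798) = 2.3804; ω₁ = Δθ/dt₁ = 1.5870
distance = √((0.5−-5)² + (2−5)²) = 6.2650; v₂ = distance/dt₂ = 12.5300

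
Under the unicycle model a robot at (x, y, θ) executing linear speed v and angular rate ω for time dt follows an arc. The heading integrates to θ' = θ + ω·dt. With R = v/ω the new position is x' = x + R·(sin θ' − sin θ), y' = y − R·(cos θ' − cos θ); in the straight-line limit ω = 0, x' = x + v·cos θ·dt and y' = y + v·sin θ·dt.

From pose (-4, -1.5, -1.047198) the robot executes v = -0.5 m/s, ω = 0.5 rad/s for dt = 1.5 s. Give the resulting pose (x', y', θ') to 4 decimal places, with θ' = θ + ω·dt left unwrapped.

θ' = -1.0472 + 0.5·1.5 = -0.2972
R = v/ω = -0.5/0.5 = -1.0000
x' = -4 + -1.0000·(sin -0.2972 − sin -1.0472) = -4.5732
y' = -1.5 − -1.0000·(cos -0.2972 − cos -1.0472) = -1.0438

(-4.5732, -1.0438, -0.2972)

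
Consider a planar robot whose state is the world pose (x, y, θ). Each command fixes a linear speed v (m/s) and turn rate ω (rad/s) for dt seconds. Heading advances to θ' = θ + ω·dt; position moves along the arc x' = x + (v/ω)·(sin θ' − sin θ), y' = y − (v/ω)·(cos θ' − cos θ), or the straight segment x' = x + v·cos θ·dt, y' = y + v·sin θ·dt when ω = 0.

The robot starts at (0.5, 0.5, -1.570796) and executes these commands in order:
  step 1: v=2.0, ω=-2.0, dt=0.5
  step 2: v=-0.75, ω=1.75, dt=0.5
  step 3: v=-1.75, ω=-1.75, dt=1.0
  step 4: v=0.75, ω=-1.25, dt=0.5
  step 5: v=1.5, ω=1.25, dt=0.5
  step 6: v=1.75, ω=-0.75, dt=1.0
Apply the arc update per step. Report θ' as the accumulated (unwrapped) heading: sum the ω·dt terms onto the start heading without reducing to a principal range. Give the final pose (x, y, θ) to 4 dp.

(-0.7071, 2.5090, -4.1958)

step 1: θ'=-2.5708 (R=-1.0000) → pose (0.0403, -0.3415, -2.5708)
step 2: θ'=-1.6958 (R=-0.4286) → pose (0.2340, -0.0343, -1.6958)
step 3: θ'=-3.4458 (R=1.0000) → pose (1.5257, 0.7951, -3.4458)
step 4: θ'=-4.0708 (R=-0.6000) → pose (1.2247, 1.0085, -4.0708)
step 5: θ'=-3.4458 (R=1.2000) → pose (0.6228, 1.4352, -3.4458)
step 6: θ'=-4.1958 (R=-2.3333) → pose (-0.7071, 2.5090, -4.1958)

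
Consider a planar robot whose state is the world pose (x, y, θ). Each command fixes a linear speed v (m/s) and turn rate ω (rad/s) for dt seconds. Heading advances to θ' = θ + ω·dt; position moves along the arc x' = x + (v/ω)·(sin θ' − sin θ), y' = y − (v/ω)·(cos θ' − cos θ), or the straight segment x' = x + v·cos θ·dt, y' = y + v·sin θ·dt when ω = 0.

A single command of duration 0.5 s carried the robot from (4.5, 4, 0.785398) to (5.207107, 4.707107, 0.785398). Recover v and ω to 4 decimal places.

v = 2.0000, ω = 0.0000

Δθ = 0.785398 − 0.785398 = 0.000000
ω = Δθ/dt = 0.000000/0.5 = 0.0000
ω = 0 → v = (Δx·cos θ + Δy·sin θ)/dt = 2.0000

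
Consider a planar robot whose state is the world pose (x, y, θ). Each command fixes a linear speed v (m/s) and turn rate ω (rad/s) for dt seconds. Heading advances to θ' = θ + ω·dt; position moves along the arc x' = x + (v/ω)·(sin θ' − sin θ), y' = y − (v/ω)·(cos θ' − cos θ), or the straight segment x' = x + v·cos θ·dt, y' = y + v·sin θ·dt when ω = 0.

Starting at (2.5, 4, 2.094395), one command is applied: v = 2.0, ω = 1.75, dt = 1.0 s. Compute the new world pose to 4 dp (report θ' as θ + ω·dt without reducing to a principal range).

(0.7716, 4.3006, 3.8444)

θ' = 2.0944 + 1.75·1.0 = 3.8444
R = v/ω = 2.0/1.75 = 1.1429
x' = 2.5 + 1.1429·(sin 3.8444 − sin 2.0944) = 0.7716
y' = 4 − 1.1429·(cos 3.8444 − cos 2.0944) = 4.3006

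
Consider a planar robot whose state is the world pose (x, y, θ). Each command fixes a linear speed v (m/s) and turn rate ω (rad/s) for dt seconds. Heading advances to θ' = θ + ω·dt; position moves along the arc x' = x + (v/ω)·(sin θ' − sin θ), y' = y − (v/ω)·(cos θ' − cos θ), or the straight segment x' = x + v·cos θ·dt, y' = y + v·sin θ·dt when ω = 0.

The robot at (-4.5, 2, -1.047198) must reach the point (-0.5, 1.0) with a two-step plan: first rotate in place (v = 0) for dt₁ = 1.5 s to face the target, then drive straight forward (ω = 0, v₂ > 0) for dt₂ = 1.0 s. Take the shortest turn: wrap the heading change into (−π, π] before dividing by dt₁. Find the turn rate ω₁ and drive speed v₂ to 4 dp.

ω₁ = 0.5348, v₂ = 4.1231

heading to target = atan2(1−2, -0.5−-4.5) = -0.2450
Δθ = wrap(-0.2450 − -1.0472) = 0.8022; ω₁ = Δθ/dt₁ = 0.5348
distance = √((-0.5−-4.5)² + (1−2)²) = 4.1231; v₂ = distance/dt₂ = 4.1231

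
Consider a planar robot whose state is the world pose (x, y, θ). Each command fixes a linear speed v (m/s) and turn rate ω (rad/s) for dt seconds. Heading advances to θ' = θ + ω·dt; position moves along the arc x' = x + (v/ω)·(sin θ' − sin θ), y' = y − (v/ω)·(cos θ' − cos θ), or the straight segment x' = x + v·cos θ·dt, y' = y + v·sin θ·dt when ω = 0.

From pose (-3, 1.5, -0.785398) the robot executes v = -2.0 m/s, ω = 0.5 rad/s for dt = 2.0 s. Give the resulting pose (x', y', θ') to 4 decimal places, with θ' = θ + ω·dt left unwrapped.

(-6.6803, 2.5798, 0.2146)

θ' = -0.7854 + 0.5·2.0 = 0.2146
R = v/ω = -2.0/0.5 = -4.0000
x' = -3 + -4.0000·(sin 0.2146 − sin -0.7854) = -6.6803
y' = 1.5 − -4.0000·(cos 0.2146 − cos -0.7854) = 2.5798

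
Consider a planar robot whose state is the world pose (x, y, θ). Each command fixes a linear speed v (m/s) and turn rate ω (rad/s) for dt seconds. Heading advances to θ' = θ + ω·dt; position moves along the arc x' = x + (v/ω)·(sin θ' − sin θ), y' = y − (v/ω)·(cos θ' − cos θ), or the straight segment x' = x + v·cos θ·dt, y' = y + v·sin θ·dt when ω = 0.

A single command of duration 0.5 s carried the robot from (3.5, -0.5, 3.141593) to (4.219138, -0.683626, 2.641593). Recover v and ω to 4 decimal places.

v = -1.5000, ω = -1.0000

Δθ = 2.641593 − 3.141593 = -0.500000
ω = Δθ/dt = -0.500000/0.5 = -1.0000
R = Δx/(sin θ' − sin θ) = 1.5000
v = R·ω = 1.5000·-1.0000 = -1.5000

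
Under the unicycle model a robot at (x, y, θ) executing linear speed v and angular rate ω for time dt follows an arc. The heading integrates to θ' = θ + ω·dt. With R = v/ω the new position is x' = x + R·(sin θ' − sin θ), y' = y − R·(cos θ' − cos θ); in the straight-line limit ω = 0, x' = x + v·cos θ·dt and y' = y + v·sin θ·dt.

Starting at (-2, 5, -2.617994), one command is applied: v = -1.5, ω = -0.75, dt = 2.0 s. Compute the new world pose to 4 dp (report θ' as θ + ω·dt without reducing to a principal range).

(0.6570, 4.3880, -4.1180)

θ' = -2.6180 + -0.75·2.0 = -4.1180
R = v/ω = -1.5/-0.75 = 2.0000
x' = -2 + 2.0000·(sin -4.1180 − sin -2.6180) = 0.6570
y' = 5 − 2.0000·(cos -4.1180 − cos -2.6180) = 4.3880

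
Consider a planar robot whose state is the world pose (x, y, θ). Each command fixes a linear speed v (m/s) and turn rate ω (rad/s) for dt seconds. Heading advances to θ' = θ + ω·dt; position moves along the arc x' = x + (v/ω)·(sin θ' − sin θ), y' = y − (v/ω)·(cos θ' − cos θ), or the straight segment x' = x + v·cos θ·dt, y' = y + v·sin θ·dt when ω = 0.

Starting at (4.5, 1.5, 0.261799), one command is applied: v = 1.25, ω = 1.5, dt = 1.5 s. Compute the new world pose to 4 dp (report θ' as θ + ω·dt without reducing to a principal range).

(4.7751, 2.9784, 2.5118)

θ' = 0.2618 + 1.5·1.5 = 2.5118
R = v/ω = 1.25/1.5 = 0.8333
x' = 4.5 + 0.8333·(sin 2.5118 − sin 0.2618) = 4.7751
y' = 1.5 − 0.8333·(cos 2.5118 − cos 0.2618) = 2.9784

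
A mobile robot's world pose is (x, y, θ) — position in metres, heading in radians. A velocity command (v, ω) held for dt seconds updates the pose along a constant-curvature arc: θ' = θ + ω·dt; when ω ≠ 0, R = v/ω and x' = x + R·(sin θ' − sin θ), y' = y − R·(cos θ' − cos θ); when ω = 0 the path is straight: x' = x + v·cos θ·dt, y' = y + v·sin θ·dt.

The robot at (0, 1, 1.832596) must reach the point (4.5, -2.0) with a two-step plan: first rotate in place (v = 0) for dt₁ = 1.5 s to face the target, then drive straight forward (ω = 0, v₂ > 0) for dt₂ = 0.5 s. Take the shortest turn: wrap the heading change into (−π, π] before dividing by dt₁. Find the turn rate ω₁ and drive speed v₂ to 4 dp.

ω₁ = -1.6137, v₂ = 10.8167

heading to target = atan2(-2−1, 4.5−0) = -0.5880
Δθ = wrap(-0.5880 − 1.8326) = -2.4206; ω₁ = Δθ/dt₁ = -1.6137
distance = √((4.5−0)² + (-2−1)²) = 5.4083; v₂ = distance/dt₂ = 10.8167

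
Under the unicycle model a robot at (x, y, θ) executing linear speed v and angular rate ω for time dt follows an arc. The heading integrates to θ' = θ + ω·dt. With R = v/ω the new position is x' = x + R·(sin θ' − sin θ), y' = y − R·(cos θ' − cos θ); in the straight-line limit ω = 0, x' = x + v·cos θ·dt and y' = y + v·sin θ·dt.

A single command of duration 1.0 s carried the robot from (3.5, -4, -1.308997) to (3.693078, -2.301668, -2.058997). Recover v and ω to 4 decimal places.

Δθ = -2.058997 − -1.308997 = -0.750000
ω = Δθ/dt = -0.750000/1.0 = -0.7500
R = −Δy/(cos θ' − cos θ) = 2.3333
v = R·ω = 2.3333·-0.7500 = -1.7500

v = -1.7500, ω = -0.7500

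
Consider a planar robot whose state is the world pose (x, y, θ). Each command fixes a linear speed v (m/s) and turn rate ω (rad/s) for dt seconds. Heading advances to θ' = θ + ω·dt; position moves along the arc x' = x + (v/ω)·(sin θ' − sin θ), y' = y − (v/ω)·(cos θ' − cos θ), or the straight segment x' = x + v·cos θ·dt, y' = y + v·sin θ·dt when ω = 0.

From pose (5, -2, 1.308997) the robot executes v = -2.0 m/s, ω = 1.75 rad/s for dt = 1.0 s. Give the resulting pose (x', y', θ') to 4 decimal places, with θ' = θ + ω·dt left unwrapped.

(6.0096, -3.4348, 3.0590)

θ' = 1.3090 + 1.75·1.0 = 3.0590
R = v/ω = -2.0/1.75 = -1.1429
x' = 5 + -1.1429·(sin 3.0590 − sin 1.3090) = 6.0096
y' = -2 − -1.1429·(cos 3.0590 − cos 1.3090) = -3.4348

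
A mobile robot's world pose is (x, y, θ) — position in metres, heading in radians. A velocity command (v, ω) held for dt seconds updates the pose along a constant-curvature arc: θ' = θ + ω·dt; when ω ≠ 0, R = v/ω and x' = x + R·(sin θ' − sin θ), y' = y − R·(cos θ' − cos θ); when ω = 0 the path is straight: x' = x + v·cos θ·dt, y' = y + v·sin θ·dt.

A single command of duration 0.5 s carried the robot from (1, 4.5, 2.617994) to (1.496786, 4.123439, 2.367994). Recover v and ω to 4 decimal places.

v = -1.2500, ω = -0.5000

Δθ = 2.367994 − 2.617994 = -0.250000
ω = Δθ/dt = -0.250000/0.5 = -0.5000
R = Δx/(sin θ' − sin θ) = 2.5000
v = R·ω = 2.5000·-0.5000 = -1.2500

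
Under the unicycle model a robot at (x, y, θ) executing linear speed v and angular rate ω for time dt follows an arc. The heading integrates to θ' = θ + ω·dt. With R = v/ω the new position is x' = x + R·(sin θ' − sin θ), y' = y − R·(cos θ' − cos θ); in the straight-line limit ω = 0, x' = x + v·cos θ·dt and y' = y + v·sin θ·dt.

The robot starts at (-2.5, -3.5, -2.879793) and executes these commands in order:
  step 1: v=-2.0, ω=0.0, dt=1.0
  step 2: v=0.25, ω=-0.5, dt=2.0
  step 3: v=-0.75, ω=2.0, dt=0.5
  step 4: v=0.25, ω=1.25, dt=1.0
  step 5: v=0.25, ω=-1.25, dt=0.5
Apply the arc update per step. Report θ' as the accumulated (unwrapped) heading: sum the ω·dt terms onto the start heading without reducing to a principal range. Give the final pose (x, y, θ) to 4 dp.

(-0.8772, -3.2501, -2.2548)

step 1: θ'=-2.8798 (straight) → pose (-0.5681, -2.9824, -2.8798)
step 2: θ'=-3.8798 (R=-0.5000) → pose (-1.0340, -2.8692, -3.8798)
step 3: θ'=-2.8798 (R=-0.3750) → pose (-0.6846, -2.9541, -2.8798)
step 4: θ'=-1.6298 (R=0.2000) → pose (-0.8325, -3.1355, -1.6298)
step 5: θ'=-2.2548 (R=-0.2000) → pose (-0.8772, -3.2501, -2.2548)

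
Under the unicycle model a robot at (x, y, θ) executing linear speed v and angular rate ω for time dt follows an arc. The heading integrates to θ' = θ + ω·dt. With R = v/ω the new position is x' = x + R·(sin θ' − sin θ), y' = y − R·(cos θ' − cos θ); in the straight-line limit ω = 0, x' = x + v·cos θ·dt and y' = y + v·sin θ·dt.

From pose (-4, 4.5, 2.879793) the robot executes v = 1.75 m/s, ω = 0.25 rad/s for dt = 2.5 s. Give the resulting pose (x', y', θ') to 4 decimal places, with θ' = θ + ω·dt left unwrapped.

(-8.2986, 4.2819, 3.5048)

θ' = 2.8798 + 0.25·2.5 = 3.5048
R = v/ω = 1.75/0.25 = 7.0000
x' = -4 + 7.0000·(sin 3.5048 − sin 2.8798) = -8.2986
y' = 4.5 − 7.0000·(cos 3.5048 − cos 2.8798) = 4.2819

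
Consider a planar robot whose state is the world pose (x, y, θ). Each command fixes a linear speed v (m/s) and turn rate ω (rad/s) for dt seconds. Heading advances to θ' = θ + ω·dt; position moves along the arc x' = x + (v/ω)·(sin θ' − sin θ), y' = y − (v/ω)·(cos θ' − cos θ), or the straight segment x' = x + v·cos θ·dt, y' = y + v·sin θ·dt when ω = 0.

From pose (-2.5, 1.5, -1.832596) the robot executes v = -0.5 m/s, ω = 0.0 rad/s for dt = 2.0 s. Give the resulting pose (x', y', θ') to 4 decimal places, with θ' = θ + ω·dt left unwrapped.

θ' = -1.8326 + 0.0·2.0 = -1.8326
ω = 0 → straight: x' = -2.5 + -0.5·cos(-1.8326)·2.0 = -2.2412
y' = 1.5 + -0.5·sin(-1.8326)·2.0 = 2.4659

(-2.2412, 2.4659, -1.8326)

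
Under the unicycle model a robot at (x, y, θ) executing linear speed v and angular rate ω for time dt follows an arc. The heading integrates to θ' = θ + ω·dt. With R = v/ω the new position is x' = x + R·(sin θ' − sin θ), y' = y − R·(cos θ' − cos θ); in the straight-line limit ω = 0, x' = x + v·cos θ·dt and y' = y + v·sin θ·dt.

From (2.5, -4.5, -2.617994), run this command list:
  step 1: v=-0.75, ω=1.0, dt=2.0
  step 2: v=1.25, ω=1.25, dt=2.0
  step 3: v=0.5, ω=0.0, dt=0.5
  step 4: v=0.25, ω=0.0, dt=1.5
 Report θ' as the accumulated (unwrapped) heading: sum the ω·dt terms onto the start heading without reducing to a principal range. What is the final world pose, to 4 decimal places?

step 1: θ'=-0.6180 (R=-0.7500) → pose (2.5596, -3.2392, -0.6180)
step 2: θ'=1.8820 (R=1.0000) → pose (4.0909, -2.1179, 1.8820)
step 3: θ'=1.8820 (straight) → pose (4.0144, -1.8800, 1.8820)
step 4: θ'=1.8820 (straight) → pose (3.8995, -1.5230, 1.8820)

(3.8995, -1.5230, 1.8820)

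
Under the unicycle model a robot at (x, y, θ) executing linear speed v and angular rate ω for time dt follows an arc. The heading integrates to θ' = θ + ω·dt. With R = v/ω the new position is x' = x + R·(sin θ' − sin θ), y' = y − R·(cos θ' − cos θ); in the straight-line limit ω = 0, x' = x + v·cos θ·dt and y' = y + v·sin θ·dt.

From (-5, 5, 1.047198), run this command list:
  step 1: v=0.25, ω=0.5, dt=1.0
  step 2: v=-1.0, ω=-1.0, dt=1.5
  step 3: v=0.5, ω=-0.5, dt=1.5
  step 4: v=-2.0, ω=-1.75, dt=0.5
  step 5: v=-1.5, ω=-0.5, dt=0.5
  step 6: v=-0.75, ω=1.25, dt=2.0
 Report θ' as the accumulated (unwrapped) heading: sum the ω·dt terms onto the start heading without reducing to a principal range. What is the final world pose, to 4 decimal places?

(-6.4517, 6.2706, 0.6722)

step 1: θ'=1.5472 (R=0.5000) → pose (-4.9332, 5.2382, 1.5472)
step 2: θ'=0.0472 (R=1.0000) → pose (-5.8857, 4.2629, 0.0472)
step 3: θ'=-0.7028 (R=-1.0000) → pose (-5.1922, 4.0271, -0.7028)
step 4: θ'=-1.5778 (R=1.1429) → pose (-5.5963, 4.9071, -1.5778)
step 5: θ'=-1.8278 (R=3.0000) → pose (-5.4978, 5.6486, -1.8278)
step 6: θ'=0.6722 (R=-0.6000) → pose (-6.4517, 6.2706, 0.6722)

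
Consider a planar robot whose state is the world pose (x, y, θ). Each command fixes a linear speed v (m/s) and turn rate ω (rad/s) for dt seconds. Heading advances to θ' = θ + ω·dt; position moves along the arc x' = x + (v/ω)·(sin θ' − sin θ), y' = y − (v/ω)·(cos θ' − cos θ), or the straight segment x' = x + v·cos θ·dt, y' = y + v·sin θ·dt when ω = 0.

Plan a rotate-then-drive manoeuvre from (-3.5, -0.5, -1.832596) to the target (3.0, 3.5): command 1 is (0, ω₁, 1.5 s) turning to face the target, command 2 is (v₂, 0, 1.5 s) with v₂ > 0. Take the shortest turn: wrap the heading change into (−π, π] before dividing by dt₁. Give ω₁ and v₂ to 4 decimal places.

ω₁ = 1.5895, v₂ = 5.0881

heading to target = atan2(3.5−-0.5, 3−-3.5) = 0.5517
Δθ = wrap(0.5517 − -1.8326) = 2.3843; ω₁ = Δθ/dt₁ = 1.5895
distance = √((3−-3.5)² + (3.5−-0.5)²) = 7.6322; v₂ = distance/dt₂ = 5.0881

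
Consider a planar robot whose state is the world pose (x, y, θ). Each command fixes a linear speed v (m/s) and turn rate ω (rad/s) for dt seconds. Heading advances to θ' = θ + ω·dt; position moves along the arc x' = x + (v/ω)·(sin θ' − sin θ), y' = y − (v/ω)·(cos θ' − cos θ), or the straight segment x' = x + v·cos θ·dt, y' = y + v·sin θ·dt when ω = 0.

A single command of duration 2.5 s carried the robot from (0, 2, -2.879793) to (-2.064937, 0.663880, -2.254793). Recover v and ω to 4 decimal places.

v = 1.0000, ω = 0.2500

Δθ = -2.254793 − -2.879793 = 0.625000
ω = Δθ/dt = 0.625000/2.5 = 0.2500
R = Δx/(sin θ' − sin θ) = 4.0000
v = R·ω = 4.0000·0.2500 = 1.0000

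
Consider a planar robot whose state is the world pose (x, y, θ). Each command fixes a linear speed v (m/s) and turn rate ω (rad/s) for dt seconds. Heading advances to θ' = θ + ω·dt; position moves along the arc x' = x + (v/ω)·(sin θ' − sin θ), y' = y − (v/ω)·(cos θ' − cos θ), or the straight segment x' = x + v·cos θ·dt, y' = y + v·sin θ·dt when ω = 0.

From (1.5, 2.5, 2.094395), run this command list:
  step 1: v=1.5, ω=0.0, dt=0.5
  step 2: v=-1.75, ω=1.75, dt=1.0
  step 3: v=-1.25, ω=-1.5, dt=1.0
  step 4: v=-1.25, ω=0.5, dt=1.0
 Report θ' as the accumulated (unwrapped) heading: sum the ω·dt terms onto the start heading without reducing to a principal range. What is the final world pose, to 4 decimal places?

(4.8286, 2.1893, 2.8444)

step 1: θ'=2.0944 (straight) → pose (1.1250, 3.1495, 2.0944)
step 2: θ'=3.8444 (R=-1.0000) → pose (2.6374, 2.8865, 3.8444)
step 3: θ'=2.3444 (R=0.8333) → pose (3.7722, 2.8329, 2.3444)
step 4: θ'=2.8444 (R=-2.5000) → pose (4.8286, 2.1893, 2.8444)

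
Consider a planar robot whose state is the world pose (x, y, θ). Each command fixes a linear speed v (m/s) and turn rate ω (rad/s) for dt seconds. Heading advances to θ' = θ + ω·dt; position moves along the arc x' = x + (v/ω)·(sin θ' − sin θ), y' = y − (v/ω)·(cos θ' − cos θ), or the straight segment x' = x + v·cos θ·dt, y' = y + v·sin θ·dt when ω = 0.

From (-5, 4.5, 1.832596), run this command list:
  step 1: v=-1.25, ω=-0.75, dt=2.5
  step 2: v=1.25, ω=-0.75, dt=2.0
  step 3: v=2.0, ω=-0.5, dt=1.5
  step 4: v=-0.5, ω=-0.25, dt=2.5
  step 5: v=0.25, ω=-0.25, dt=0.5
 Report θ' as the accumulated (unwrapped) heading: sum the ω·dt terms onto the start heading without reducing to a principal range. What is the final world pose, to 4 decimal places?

step 1: θ'=-0.0424 (R=1.6667) → pose (-6.6805, 2.4035, -0.0424)
step 2: θ'=-1.5424 (R=-1.6667) → pose (-5.0852, 0.7856, -1.5424)
step 3: θ'=-2.2924 (R=-4.0000) → pose (-6.0806, -1.9703, -2.2924)
step 4: θ'=-2.9174 (R=2.0000) → pose (-5.0237, -1.3415, -2.9174)
step 5: θ'=-3.0424 (R=-1.0000) → pose (-5.1470, -1.3617, -3.0424)

(-5.1470, -1.3617, -3.0424)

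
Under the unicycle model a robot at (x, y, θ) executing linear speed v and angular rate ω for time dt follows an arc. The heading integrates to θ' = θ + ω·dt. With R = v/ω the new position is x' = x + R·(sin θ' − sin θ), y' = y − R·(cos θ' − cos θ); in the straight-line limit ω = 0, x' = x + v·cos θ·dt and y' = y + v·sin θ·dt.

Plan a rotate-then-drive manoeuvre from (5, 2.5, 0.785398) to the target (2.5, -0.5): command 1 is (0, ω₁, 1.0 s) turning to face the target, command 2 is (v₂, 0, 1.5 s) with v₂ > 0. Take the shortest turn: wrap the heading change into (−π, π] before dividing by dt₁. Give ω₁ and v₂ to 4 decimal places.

ω₁ = -3.0509, v₂ = 2.6034

heading to target = atan2(-0.5−2.5, 2.5−5) = -2.2655
Δθ = wrap(-2.2655 − 0.7854) = -3.0509; ω₁ = Δθ/dt₁ = -3.0509
distance = √((2.5−5)² + (-0.5−2.5)²) = 3.9051; v₂ = distance/dt₂ = 2.6034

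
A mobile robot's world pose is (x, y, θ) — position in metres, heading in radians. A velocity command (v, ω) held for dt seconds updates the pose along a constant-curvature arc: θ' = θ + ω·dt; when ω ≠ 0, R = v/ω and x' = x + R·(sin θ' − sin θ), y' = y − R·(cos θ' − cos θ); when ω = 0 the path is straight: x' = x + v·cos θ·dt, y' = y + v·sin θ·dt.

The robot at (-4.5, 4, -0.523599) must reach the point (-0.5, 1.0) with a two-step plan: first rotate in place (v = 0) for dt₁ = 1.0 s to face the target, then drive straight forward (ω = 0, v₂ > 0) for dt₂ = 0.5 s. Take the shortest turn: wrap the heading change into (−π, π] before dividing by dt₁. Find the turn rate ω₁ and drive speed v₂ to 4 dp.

heading to target = atan2(1−4, -0.5−-4.5) = -0.6435
Δθ = wrap(-0.6435 − -0.5236) = -0.1199; ω₁ = Δθ/dt₁ = -0.1199
distance = √((-0.5−-4.5)² + (1−4)²) = 5.0000; v₂ = distance/dt₂ = 10.0000

ω₁ = -0.1199, v₂ = 10.0000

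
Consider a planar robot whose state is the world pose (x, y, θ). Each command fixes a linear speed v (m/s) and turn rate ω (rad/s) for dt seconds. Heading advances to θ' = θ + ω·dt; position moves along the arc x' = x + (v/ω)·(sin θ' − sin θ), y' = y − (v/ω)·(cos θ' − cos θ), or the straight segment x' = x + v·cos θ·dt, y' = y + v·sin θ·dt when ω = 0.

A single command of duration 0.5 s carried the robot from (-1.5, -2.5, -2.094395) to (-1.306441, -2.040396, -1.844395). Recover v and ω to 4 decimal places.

Δθ = -1.844395 − -2.094395 = 0.250000
ω = Δθ/dt = 0.250000/0.5 = 0.5000
R = −Δy/(cos θ' − cos θ) = -2.0000
v = R·ω = -2.0000·0.5000 = -1.0000

v = -1.0000, ω = 0.5000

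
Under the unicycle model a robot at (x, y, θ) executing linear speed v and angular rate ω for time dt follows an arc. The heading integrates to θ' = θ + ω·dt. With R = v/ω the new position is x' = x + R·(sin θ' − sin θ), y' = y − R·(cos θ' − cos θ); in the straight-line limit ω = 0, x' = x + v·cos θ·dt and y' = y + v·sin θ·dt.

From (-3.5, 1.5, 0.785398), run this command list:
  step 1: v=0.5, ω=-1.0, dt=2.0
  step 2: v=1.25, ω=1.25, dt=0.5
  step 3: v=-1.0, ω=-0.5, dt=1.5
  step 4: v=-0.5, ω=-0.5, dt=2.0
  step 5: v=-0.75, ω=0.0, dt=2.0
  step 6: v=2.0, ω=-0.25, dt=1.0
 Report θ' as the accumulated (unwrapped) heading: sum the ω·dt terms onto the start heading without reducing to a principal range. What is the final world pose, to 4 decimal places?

step 1: θ'=-1.2146 (R=-0.5000) → pose (-2.6778, 1.3208, -1.2146)
step 2: θ'=-0.5896 (R=1.0000) → pose (-2.2966, 0.8383, -0.5896)
step 3: θ'=-1.3396 (R=2.0000) → pose (-3.1314, 2.0424, -1.3396)
step 4: θ'=-2.3396 (R=1.0000) → pose (-2.8767, 2.9668, -2.3396)
step 5: θ'=-2.3396 (straight) → pose (-1.8338, 4.0449, -2.3396)
step 6: θ'=-2.5896 (R=-8.0000) → pose (-3.3887, 2.7953, -2.5896)

(-3.3887, 2.7953, -2.5896)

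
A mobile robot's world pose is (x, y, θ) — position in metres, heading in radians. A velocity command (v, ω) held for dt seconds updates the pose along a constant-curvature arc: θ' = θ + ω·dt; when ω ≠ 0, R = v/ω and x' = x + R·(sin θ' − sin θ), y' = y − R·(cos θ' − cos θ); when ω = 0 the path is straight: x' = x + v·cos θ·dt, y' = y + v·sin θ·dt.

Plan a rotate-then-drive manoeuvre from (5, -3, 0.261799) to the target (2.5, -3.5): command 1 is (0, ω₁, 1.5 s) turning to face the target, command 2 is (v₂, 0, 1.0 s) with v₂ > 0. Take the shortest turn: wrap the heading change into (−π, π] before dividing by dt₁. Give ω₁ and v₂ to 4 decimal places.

heading to target = atan2(-3.5−-3, 2.5−5) = -2.9442
Δθ = wrap(-2.9442 − 0.2618) = 3.0772; ω₁ = Δθ/dt₁ = 2.0515
distance = √((2.5−5)² + (-3.5−-3)²) = 2.5495; v₂ = distance/dt₂ = 2.5495

ω₁ = 2.0515, v₂ = 2.5495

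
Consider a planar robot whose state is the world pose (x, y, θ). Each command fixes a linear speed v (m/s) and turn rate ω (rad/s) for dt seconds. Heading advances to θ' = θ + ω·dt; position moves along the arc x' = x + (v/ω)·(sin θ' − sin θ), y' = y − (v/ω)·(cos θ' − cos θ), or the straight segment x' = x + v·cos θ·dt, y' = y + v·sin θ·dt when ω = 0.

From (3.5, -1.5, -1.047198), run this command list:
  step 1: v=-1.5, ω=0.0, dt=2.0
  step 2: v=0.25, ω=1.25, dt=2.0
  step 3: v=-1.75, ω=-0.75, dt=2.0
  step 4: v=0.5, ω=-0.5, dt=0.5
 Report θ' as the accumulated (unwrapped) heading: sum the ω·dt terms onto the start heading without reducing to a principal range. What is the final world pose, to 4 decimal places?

(0.1903, -0.9242, -0.2972)

step 1: θ'=-1.0472 (straight) → pose (2.0000, 1.0981, -1.0472)
step 2: θ'=1.4528 (R=0.2000) → pose (2.3718, 1.1745, 1.4528)
step 3: θ'=-0.0472 (R=2.3333) → pose (-0.0554, -0.8815, -0.0472)
step 4: θ'=-0.2972 (R=-1.0000) → pose (0.1903, -0.9242, -0.2972)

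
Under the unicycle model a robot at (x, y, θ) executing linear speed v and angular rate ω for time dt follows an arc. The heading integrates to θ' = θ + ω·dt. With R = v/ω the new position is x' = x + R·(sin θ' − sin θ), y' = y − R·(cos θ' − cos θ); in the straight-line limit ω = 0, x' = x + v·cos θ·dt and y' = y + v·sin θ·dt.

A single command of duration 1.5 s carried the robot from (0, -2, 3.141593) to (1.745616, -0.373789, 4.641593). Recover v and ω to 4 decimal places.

Δθ = 4.641593 − 3.141593 = 1.500000
ω = Δθ/dt = 1.500000/1.5 = 1.0000
R = Δx/(sin θ' − sin θ) = -1.7500
v = R·ω = -1.7500·1.0000 = -1.7500

v = -1.7500, ω = 1.0000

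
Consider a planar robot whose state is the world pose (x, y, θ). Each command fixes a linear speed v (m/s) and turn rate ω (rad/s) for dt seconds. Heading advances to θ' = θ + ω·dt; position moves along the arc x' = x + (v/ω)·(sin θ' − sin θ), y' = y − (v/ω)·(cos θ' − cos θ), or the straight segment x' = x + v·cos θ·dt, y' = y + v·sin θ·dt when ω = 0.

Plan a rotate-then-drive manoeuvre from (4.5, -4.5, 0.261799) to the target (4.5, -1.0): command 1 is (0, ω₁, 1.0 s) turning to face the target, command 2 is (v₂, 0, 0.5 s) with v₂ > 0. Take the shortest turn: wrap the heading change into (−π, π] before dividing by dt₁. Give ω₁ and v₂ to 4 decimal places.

heading to target = atan2(-1−-4.5, 4.5−4.5) = 1.5708
Δθ = wrap(1.5708 − 0.2618) = 1.3090; ω₁ = Δθ/dt₁ = 1.3090
distance = √((4.5−4.5)² + (-1−-4.5)²) = 3.5000; v₂ = distance/dt₂ = 7.0000

ω₁ = 1.3090, v₂ = 7.0000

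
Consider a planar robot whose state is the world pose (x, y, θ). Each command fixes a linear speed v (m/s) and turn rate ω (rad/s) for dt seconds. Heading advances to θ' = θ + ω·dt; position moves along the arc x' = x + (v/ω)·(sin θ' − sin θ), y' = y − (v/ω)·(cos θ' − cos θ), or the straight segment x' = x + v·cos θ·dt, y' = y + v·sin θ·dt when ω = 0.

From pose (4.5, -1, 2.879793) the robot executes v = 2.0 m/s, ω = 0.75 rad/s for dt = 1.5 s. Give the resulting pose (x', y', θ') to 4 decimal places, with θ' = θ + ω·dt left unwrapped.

θ' = 2.8798 + 0.75·1.5 = 4.0048
R = v/ω = 2.0/0.75 = 2.6667
x' = 4.5 + 2.6667·(sin 4.0048 − sin 2.8798) = 1.7833
y' = -1 − 2.6667·(cos 4.0048 − cos 2.8798) = -1.8424

(1.7833, -1.8424, 4.0048)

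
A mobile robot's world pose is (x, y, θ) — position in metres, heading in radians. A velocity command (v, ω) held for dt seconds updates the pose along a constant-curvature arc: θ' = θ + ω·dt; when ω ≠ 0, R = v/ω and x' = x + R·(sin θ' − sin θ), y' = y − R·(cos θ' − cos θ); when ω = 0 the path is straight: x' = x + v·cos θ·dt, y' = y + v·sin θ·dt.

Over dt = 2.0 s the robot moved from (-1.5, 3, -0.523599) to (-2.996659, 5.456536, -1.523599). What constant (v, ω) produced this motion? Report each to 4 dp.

Δθ = -1.523599 − -0.523599 = -1.000000
ω = Δθ/dt = -1.000000/2.0 = -0.5000
R = −Δy/(cos θ' − cos θ) = 3.0000
v = R·ω = 3.0000·-0.5000 = -1.5000

v = -1.5000, ω = -0.5000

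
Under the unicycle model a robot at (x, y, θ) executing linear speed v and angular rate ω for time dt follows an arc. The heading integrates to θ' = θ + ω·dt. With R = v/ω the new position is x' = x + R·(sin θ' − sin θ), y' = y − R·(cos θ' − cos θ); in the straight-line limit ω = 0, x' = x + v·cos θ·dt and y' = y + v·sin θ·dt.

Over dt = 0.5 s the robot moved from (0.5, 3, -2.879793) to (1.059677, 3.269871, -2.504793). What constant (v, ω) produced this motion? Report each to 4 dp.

v = -1.2500, ω = 0.7500

Δθ = -2.504793 − -2.879793 = 0.375000
ω = Δθ/dt = 0.375000/0.5 = 0.7500
R = Δx/(sin θ' − sin θ) = -1.6667
v = R·ω = -1.6667·0.7500 = -1.2500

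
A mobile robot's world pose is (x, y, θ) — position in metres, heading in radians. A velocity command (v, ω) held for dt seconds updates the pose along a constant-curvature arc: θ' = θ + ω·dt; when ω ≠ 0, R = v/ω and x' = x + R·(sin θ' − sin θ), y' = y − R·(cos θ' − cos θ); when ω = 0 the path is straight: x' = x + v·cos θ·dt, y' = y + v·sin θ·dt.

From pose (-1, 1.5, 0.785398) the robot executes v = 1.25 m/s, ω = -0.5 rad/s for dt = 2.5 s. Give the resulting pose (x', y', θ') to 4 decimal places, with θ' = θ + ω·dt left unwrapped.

θ' = 0.7854 + -0.5·2.5 = -0.4646
R = v/ω = 1.25/-0.5 = -2.5000
x' = -1 + -2.5000·(sin -0.4646 − sin 0.7854) = 1.8879
y' = 1.5 − -2.5000·(cos -0.4646 − cos 0.7854) = 1.9672

(1.8879, 1.9672, -0.4646)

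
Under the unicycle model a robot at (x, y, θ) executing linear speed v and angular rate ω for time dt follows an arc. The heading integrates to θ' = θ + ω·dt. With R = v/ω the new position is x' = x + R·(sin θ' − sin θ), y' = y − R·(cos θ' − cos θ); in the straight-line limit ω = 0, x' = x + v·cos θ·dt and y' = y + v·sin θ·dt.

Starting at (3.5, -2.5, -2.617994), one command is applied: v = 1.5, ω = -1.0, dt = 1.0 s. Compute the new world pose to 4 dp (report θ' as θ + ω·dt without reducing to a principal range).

θ' = -2.6180 + -1.0·1.0 = -3.6180
R = v/ω = 1.5/-1.0 = -1.5000
x' = 3.5 + -1.5000·(sin -3.6180 − sin -2.6180) = 2.0621
y' = -2.5 − -1.5000·(cos -3.6180 − cos -2.6180) = -2.5339

(2.0621, -2.5339, -3.6180)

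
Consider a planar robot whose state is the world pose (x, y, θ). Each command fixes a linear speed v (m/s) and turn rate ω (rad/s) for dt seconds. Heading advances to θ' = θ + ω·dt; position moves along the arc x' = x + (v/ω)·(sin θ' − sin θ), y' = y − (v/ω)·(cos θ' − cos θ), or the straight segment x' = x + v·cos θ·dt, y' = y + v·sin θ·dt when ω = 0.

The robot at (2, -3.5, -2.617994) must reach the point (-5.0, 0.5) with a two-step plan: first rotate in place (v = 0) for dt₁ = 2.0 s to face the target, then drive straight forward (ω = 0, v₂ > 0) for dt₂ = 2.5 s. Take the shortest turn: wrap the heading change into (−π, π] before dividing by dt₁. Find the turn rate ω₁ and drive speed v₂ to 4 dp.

ω₁ = -0.5214, v₂ = 3.2249

heading to target = atan2(0.5−-3.5, -5−2) = 2.6224
Δθ = wrap(2.6224 − -2.6180) = -1.0427; ω₁ = Δθ/dt₁ = -0.5214
distance = √((-5−2)² + (0.5−-3.5)²) = 8.0623; v₂ = distance/dt₂ = 3.2249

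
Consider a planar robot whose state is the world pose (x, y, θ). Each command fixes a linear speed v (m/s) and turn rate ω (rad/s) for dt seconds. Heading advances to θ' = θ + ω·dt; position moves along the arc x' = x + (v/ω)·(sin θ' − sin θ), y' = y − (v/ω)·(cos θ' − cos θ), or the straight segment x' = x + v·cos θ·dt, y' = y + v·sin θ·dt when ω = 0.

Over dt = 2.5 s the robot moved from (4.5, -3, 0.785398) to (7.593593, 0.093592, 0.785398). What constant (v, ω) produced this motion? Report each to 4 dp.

v = 1.7500, ω = 0.0000

Δθ = 0.785398 − 0.785398 = 0.000000
ω = Δθ/dt = 0.000000/2.5 = 0.0000
ω = 0 → v = (Δx·cos θ + Δy·sin θ)/dt = 1.7500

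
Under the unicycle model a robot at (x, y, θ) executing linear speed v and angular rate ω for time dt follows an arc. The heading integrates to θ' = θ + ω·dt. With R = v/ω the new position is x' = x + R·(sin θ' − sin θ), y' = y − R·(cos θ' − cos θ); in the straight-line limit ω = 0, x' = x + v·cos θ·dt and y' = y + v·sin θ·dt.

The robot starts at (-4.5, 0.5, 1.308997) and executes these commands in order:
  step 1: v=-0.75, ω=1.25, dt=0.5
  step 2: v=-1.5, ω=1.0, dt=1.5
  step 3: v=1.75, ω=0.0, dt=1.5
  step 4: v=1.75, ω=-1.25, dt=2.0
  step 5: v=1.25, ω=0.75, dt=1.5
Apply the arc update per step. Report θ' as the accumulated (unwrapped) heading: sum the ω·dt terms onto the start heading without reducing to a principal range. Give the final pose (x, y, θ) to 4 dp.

(-6.5576, 2.4173, 2.0590)

step 1: θ'=1.9340 (R=-0.6000) → pose (-4.4813, 0.1315, 1.9340)
step 2: θ'=3.4340 (R=-1.5000) → pose (-2.6468, -0.7719, 3.4340)
step 3: θ'=3.4340 (straight) → pose (-5.1604, -1.5286, 3.4340)
step 4: θ'=0.9340 (R=-1.4000) → pose (-6.6895, 0.6445, 0.9340)
step 5: θ'=2.0590 (R=1.6667) → pose (-6.5576, 2.4173, 2.0590)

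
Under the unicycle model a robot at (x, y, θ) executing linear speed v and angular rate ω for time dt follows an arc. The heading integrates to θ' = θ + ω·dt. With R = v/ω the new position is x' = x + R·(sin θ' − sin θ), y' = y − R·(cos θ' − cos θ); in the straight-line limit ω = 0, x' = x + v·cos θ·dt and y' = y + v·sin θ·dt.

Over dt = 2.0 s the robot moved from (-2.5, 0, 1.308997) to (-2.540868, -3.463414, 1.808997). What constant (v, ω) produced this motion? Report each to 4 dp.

Δθ = 1.808997 − 1.308997 = 0.500000
ω = Δθ/dt = 0.500000/2.0 = 0.2500
R = −Δy/(cos θ' − cos θ) = -7.0000
v = R·ω = -7.0000·0.2500 = -1.7500

v = -1.7500, ω = 0.2500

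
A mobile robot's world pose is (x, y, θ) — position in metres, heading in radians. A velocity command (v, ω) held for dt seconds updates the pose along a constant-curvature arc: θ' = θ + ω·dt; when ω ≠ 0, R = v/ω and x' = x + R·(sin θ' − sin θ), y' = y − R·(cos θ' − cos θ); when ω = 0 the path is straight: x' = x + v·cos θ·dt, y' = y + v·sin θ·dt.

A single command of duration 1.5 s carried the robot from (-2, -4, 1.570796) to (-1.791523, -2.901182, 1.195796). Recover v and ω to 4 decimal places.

v = 0.7500, ω = -0.2500

Δθ = 1.195796 − 1.570796 = -0.375000
ω = Δθ/dt = -0.375000/1.5 = -0.2500
R = −Δy/(cos θ' − cos θ) = -3.0000
v = R·ω = -3.0000·-0.2500 = 0.7500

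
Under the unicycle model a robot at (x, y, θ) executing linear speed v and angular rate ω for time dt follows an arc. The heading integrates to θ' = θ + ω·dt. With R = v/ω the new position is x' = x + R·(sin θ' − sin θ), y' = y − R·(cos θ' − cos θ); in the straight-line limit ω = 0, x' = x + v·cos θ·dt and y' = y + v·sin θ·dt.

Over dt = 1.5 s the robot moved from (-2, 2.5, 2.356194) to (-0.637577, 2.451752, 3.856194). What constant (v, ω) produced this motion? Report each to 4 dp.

v = -1.0000, ω = 1.0000

Δθ = 3.856194 − 2.356194 = 1.500000
ω = Δθ/dt = 1.500000/1.5 = 1.0000
R = Δx/(sin θ' − sin θ) = -1.0000
v = R·ω = -1.0000·1.0000 = -1.0000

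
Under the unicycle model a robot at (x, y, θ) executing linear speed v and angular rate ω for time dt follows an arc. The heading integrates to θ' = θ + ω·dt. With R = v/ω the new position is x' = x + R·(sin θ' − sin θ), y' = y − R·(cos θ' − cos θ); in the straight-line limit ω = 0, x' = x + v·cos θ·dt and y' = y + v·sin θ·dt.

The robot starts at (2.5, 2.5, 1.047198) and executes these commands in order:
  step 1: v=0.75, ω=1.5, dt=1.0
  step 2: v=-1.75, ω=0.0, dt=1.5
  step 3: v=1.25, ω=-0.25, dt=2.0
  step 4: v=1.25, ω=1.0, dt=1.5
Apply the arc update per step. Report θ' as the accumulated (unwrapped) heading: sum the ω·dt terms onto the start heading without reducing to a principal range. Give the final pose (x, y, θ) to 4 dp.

(1.2745, 4.1191, 3.5472)

step 1: θ'=2.5472 (R=0.5000) → pose (2.3470, 3.1642, 2.5472)
step 2: θ'=2.5472 (straight) → pose (4.5218, 1.6942, 2.5472)
step 3: θ'=2.0472 (R=-5.0000) → pose (2.8786, 3.5437, 2.0472)
step 4: θ'=3.5472 (R=1.2500) → pose (1.2745, 4.1191, 3.5472)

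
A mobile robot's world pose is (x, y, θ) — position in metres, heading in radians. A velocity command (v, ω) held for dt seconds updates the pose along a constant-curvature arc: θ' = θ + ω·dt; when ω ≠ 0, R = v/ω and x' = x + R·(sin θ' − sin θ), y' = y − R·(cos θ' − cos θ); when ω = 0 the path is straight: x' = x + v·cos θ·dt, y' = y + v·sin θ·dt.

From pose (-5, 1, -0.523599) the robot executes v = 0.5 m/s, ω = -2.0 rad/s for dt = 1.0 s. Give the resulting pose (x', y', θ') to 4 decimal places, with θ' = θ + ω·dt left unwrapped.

(-4.9801, 0.5797, -2.5236)

θ' = -0.5236 + -2.0·1.0 = -2.5236
R = v/ω = 0.5/-2.0 = -0.2500
x' = -5 + -0.2500·(sin -2.5236 − sin -0.5236) = -4.9801
y' = 1 − -0.2500·(cos -2.5236 − cos -0.5236) = 0.5797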